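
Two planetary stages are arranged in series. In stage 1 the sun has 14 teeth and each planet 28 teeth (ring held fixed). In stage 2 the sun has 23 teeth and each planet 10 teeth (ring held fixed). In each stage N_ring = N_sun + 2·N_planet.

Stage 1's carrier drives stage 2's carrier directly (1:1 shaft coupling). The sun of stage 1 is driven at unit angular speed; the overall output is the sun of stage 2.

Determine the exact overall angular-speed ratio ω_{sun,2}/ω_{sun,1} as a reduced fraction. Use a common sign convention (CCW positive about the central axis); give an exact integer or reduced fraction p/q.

Stage 1: N_ring = 14 + 2·28 = 70
Stage 1: 14(ω_s−ω_c) = −70(ω_r−ω_c),  ω_r=0, ω_s=1
Stage 1: 14(1−ω_c) = −70(0−ω_c)  ⇒  84ω_c = 14  ⇒  ω_c = 1/6
  ⇒ ω_c¹/ω_s¹ = 1/6
Stage 2: N_ring = 23 + 2·10 = 43
Stage 2: 23(ω_s−ω_c) = −43(ω_r−ω_c),  ω_r=0, ω_c=1
Stage 2: ω_s = 1 − (43/23)(0−1) = 66/23
  ⇒ ω_s²/ω_c² = 66/23
Coupling ω_c² = ω_c¹ ⇒ overall = 1/6 × 66/23 = 11/23

11/23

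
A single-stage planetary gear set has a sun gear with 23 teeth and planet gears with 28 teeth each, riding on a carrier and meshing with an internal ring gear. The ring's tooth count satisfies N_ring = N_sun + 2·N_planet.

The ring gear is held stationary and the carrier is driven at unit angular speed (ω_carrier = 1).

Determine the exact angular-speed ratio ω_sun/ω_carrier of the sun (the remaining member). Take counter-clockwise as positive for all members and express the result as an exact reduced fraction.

102/23

N_ring = 23 + 2·28 = 79
23(ω_s−ω_c) = −79(ω_r−ω_c),  ω_r=0, ω_c=1
ω_s = 1 − (79/23)(0−1) = 102/23
ω_s/ω_c = 102/23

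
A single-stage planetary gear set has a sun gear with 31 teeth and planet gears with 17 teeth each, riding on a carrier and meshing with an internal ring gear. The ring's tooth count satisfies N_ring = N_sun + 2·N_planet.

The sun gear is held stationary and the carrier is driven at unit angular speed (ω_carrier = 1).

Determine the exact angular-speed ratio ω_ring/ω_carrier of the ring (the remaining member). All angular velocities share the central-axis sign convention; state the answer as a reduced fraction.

N_ring = 31 + 2·17 = 65
31(ω_s−ω_c) = −65(ω_r−ω_c),  ω_s=0, ω_c=1
ω_r = 1 − (31/65)(0−1) = 96/65
ω_r/ω_c = 96/65

96/65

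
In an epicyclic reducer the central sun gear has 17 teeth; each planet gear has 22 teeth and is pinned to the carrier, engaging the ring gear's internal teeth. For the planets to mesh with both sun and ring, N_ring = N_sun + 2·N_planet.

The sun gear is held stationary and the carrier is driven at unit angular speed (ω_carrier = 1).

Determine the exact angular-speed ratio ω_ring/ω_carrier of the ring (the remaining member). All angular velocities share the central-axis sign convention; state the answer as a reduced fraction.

78/61

N_ring = 17 + 2·22 = 61
17(ω_s−ω_c) = −61(ω_r−ω_c),  ω_s=0, ω_c=1
ω_r = 1 − (17/61)(0−1) = 78/61
ω_r/ω_c = 78/61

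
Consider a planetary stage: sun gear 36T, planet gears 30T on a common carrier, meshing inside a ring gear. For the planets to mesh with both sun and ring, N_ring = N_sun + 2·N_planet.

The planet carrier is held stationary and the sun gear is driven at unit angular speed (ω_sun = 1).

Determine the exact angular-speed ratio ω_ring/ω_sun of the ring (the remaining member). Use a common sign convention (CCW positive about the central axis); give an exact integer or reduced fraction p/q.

-3/8

N_ring = 36 + 2·30 = 96
36(ω_s−ω_c) = −96(ω_r−ω_c),  ω_c=0, ω_s=1
ω_r = 0 − (36/96)(1−0) = -3/8
ω_r/ω_s = -3/8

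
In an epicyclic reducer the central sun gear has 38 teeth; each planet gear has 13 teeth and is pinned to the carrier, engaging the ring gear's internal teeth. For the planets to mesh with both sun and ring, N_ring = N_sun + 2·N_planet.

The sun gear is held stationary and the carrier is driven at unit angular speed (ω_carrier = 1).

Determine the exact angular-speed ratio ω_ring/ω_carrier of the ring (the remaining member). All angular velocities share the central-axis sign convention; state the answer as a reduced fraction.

51/32

N_ring = 38 + 2·13 = 64
38(ω_s−ω_c) = −64(ω_r−ω_c),  ω_s=0, ω_c=1
ω_r = 1 − (38/64)(0−1) = 51/32
ω_r/ω_c = 51/32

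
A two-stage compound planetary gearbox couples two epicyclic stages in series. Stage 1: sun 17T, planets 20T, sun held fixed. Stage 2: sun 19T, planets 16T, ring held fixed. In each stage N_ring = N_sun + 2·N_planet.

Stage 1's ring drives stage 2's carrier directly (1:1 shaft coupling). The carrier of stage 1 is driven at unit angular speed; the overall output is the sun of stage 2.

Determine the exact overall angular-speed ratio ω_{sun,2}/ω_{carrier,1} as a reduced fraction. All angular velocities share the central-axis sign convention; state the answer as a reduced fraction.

Stage 1: N_ring = 17 + 2·20 = 57
Stage 1: 17(ω_s−ω_c) = −57(ω_r−ω_c),  ω_s=0, ω_c=1
Stage 1: ω_r = 1 − (17/57)(0−1) = 74/57
  ⇒ ω_r¹/ω_c¹ = 74/57
Stage 2: N_ring = 19 + 2·16 = 51
Stage 2: 19(ω_s−ω_c) = −51(ω_r−ω_c),  ω_r=0, ω_c=1
Stage 2: ω_s = 1 − (51/19)(0−1) = 70/19
  ⇒ ω_s²/ω_c² = 70/19
Coupling ω_c² = ω_r¹ ⇒ overall = 74/57 × 70/19 = 5180/1083

5180/1083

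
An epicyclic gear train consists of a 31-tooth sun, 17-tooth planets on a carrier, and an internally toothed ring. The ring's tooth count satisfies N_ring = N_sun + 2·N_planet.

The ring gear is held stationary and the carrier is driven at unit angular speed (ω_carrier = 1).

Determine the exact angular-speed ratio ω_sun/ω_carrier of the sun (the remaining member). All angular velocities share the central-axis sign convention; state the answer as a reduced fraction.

96/31

N_ring = 31 + 2·17 = 65
31(ω_s−ω_c) = −65(ω_r−ω_c),  ω_r=0, ω_c=1
ω_s = 1 − (65/31)(0−1) = 96/31
ω_s/ω_c = 96/31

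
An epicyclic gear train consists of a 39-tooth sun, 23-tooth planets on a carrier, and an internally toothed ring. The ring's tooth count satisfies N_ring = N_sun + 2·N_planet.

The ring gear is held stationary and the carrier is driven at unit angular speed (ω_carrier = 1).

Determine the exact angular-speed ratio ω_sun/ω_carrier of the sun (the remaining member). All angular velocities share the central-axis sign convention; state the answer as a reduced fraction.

124/39

N_ring = 39 + 2·23 = 85
39(ω_s−ω_c) = −85(ω_r−ω_c),  ω_r=0, ω_c=1
ω_s = 1 − (85/39)(0−1) = 124/39
ω_s/ω_c = 124/39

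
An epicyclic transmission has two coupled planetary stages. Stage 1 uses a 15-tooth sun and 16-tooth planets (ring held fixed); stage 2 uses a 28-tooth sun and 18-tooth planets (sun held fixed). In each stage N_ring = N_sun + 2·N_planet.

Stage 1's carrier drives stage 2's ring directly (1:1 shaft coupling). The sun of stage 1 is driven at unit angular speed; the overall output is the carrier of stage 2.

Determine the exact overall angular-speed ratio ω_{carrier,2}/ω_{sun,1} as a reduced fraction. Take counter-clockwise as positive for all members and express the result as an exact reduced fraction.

120/713

Stage 1: N_ring = 15 + 2·16 = 47
Stage 1: 15(ω_s−ω_c) = −47(ω_r−ω_c),  ω_r=0, ω_s=1
Stage 1: 15(1−ω_c) = −47(0−ω_c)  ⇒  62ω_c = 15  ⇒  ω_c = 15/62
  ⇒ ω_c¹/ω_s¹ = 15/62
Stage 2: N_ring = 28 + 2·18 = 64
Stage 2: 28(ω_s−ω_c) = −64(ω_r−ω_c),  ω_s=0, ω_r=1
Stage 2: 28(0−ω_c) = −64(1−ω_c)  ⇒  92ω_c = 64  ⇒  ω_c = 16/23
  ⇒ ω_c²/ω_r² = 16/23
Coupling ω_r² = ω_c¹ ⇒ overall = 15/62 × 16/23 = 120/713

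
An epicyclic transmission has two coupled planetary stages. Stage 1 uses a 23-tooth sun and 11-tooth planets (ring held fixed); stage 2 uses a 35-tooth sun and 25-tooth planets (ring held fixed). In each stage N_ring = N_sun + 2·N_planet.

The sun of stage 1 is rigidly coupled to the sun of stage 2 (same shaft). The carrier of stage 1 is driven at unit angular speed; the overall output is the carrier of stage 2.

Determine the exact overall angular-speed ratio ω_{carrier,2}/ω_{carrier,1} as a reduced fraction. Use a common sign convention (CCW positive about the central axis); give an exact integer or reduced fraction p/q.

119/138

Stage 1: N_ring = 23 + 2·11 = 45
Stage 1: 23(ω_s−ω_c) = −45(ω_r−ω_c),  ω_r=0, ω_c=1
Stage 1: ω_s = 1 − (45/23)(0−1) = 68/23
  ⇒ ω_s¹/ω_c¹ = 68/23
Stage 2: N_ring = 35 + 2·25 = 85
Stage 2: 35(ω_s−ω_c) = −85(ω_r−ω_c),  ω_r=0, ω_s=1
Stage 2: 35(1−ω_c) = −85(0−ω_c)  ⇒  120ω_c = 35  ⇒  ω_c = 7/24
  ⇒ ω_c²/ω_s² = 7/24
Coupling ω_s² = ω_s¹ ⇒ overall = 68/23 × 7/24 = 119/138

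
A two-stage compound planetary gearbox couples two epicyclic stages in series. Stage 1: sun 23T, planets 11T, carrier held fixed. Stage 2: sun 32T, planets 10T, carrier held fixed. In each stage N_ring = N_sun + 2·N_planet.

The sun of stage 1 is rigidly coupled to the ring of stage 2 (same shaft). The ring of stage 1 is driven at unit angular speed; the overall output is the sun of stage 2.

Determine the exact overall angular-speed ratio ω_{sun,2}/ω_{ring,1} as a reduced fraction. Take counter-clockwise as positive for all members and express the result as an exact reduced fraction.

585/184

Stage 1: N_ring = 23 + 2·11 = 45
Stage 1: 23(ω_s−ω_c) = −45(ω_r−ω_c),  ω_c=0, ω_r=1
Stage 1: ω_s = 0 − (45/23)(1−0) = -45/23
  ⇒ ω_s¹/ω_r¹ = -45/23
Stage 2: N_ring = 32 + 2·10 = 52
Stage 2: 32(ω_s−ω_c) = −52(ω_r−ω_c),  ω_c=0, ω_r=1
Stage 2: ω_s = 0 − (52/32)(1−0) = -13/8
  ⇒ ω_s²/ω_r² = -13/8
Coupling ω_r² = ω_s¹ ⇒ overall = -45/23 × -13/8 = 585/184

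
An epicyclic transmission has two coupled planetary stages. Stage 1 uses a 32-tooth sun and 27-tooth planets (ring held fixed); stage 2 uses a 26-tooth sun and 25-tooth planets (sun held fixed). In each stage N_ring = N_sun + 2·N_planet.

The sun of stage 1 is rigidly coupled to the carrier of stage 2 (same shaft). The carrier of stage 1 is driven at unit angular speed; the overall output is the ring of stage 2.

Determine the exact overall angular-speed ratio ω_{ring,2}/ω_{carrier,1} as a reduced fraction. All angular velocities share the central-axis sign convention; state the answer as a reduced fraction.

Stage 1: N_ring = 32 + 2·27 = 86
Stage 1: 32(ω_s−ω_c) = −86(ω_r−ω_c),  ω_r=0, ω_c=1
Stage 1: ω_s = 1 − (86/32)(0−1) = 59/16
  ⇒ ω_s¹/ω_c¹ = 59/16
Stage 2: N_ring = 26 + 2·25 = 76
Stage 2: 26(ω_s−ω_c) = −76(ω_r−ω_c),  ω_s=0, ω_c=1
Stage 2: ω_r = 1 − (26/76)(0−1) = 51/38
  ⇒ ω_r²/ω_c² = 51/38
Coupling ω_c² = ω_s¹ ⇒ overall = 59/16 × 51/38 = 3009/608

3009/608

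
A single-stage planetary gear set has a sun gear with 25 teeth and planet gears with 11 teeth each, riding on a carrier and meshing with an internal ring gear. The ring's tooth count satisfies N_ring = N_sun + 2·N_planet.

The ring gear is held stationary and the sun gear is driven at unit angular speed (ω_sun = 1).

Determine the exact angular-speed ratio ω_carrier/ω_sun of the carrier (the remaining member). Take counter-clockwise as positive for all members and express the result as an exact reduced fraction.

25/72

N_ring = 25 + 2·11 = 47
25(ω_s−ω_c) = −47(ω_r−ω_c),  ω_r=0, ω_s=1
25(1−ω_c) = −47(0−ω_c)  ⇒  72ω_c = 25  ⇒  ω_c = 25/72
ω_c/ω_s = 25/72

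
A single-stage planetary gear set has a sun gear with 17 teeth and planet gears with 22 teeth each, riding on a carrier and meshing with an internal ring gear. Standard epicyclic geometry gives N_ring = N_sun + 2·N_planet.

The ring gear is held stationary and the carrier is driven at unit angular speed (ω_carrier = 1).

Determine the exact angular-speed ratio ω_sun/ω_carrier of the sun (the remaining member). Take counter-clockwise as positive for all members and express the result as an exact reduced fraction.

78/17

N_ring = 17 + 2·22 = 61
17(ω_s−ω_c) = −61(ω_r−ω_c),  ω_r=0, ω_c=1
ω_s = 1 − (61/17)(0−1) = 78/17
ω_s/ω_c = 78/17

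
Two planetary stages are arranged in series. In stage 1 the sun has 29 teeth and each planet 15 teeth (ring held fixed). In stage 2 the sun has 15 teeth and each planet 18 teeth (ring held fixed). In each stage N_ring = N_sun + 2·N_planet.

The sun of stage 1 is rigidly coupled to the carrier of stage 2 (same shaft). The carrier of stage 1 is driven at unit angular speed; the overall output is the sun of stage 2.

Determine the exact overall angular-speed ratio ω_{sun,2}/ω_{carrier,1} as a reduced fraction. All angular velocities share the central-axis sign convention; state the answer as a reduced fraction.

Stage 1: N_ring = 29 + 2·15 = 59
Stage 1: 29(ω_s−ω_c) = −59(ω_r−ω_c),  ω_r=0, ω_c=1
Stage 1: ω_s = 1 − (59/29)(0−1) = 88/29
  ⇒ ω_s¹/ω_c¹ = 88/29
Stage 2: N_ring = 15 + 2·18 = 51
Stage 2: 15(ω_s−ω_c) = −51(ω_r−ω_c),  ω_r=0, ω_c=1
Stage 2: ω_s = 1 − (51/15)(0−1) = 22/5
  ⇒ ω_s²/ω_c² = 22/5
Coupling ω_c² = ω_s¹ ⇒ overall = 88/29 × 22/5 = 1936/145

1936/145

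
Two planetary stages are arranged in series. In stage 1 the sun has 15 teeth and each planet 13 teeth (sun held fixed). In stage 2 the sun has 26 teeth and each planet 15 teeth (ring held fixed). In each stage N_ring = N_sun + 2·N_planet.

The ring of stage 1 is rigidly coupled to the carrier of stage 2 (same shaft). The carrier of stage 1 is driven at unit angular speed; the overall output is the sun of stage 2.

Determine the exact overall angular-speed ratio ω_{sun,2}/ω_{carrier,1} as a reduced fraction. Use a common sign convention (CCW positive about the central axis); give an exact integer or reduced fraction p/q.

56/13

Stage 1: N_ring = 15 + 2·13 = 41
Stage 1: 15(ω_s−ω_c) = −41(ω_r−ω_c),  ω_s=0, ω_c=1
Stage 1: ω_r = 1 − (15/41)(0−1) = 56/41
  ⇒ ω_r¹/ω_c¹ = 56/41
Stage 2: N_ring = 26 + 2·15 = 56
Stage 2: 26(ω_s−ω_c) = −56(ω_r−ω_c),  ω_r=0, ω_c=1
Stage 2: ω_s = 1 − (56/26)(0−1) = 41/13
  ⇒ ω_s²/ω_c² = 41/13
Coupling ω_c² = ω_r¹ ⇒ overall = 56/41 × 41/13 = 56/13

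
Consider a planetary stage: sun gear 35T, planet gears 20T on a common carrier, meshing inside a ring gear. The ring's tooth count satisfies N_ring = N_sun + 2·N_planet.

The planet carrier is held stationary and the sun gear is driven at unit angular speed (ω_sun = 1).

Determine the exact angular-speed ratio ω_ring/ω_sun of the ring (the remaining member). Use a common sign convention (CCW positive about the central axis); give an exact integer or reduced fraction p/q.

-7/15

N_ring = 35 + 2·20 = 75
35(ω_s−ω_c) = −75(ω_r−ω_c),  ω_c=0, ω_s=1
ω_r = 0 − (35/75)(1−0) = -7/15
ω_r/ω_s = -7/15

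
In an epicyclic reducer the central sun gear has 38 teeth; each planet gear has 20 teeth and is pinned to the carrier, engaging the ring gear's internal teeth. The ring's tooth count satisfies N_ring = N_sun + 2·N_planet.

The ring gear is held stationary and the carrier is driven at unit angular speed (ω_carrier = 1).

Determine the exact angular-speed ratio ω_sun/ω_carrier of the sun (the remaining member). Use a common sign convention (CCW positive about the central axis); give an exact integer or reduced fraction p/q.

58/19

N_ring = 38 + 2·20 = 78
38(ω_s−ω_c) = −78(ω_r−ω_c),  ω_r=0, ω_c=1
ω_s = 1 − (78/38)(0−1) = 58/19
ω_s/ω_c = 58/19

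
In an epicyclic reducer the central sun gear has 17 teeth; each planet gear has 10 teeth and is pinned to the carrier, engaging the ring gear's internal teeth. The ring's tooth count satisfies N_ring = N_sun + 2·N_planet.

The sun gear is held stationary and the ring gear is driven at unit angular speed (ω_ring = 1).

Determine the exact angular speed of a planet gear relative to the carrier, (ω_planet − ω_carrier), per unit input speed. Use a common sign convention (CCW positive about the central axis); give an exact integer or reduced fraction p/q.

N_ring = 17 + 2·10 = 37
17(ω_s−ω_c) = −37(ω_r−ω_c),  ω_s=0, ω_r=1
17(0−ω_c) = −37(1−ω_c)  ⇒  54ω_c = 37  ⇒  ω_c = 37/54
sun–planet: 17·(0−37/54) = −10·(ω_p−ω_c)  ⇒  ω_p−ω_c = −(17/10)·(-37/54) = 629/540

629/540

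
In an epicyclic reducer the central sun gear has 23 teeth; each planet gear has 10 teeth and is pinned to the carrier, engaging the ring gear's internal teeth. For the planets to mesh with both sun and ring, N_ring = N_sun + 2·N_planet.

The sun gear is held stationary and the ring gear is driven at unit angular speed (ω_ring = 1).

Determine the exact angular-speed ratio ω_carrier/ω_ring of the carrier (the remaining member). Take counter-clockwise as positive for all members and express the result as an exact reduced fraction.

N_ring = 23 + 2·10 = 43
23(ω_s−ω_c) = −43(ω_r−ω_c),  ω_s=0, ω_r=1
23(0−ω_c) = −43(1−ω_c)  ⇒  66ω_c = 43  ⇒  ω_c = 43/66
ω_c/ω_r = 43/66

43/66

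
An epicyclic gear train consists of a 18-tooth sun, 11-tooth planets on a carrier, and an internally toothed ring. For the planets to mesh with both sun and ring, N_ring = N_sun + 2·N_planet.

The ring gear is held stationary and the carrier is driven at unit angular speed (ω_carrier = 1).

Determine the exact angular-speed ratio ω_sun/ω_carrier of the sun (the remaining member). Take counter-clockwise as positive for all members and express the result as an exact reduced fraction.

29/9

N_ring = 18 + 2·11 = 40
18(ω_s−ω_c) = −40(ω_r−ω_c),  ω_r=0, ω_c=1
ω_s = 1 − (40/18)(0−1) = 29/9
ω_s/ω_c = 29/9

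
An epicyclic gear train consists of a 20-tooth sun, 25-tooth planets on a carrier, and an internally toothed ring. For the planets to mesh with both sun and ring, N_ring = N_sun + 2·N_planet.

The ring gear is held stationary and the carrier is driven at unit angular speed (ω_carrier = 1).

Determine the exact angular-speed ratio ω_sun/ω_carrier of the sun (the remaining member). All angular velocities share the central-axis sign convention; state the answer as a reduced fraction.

9/2

N_ring = 20 + 2·25 = 70
20(ω_s−ω_c) = −70(ω_r−ω_c),  ω_r=0, ω_c=1
ω_s = 1 − (70/20)(0−1) = 9/2
ω_s/ω_c = 9/2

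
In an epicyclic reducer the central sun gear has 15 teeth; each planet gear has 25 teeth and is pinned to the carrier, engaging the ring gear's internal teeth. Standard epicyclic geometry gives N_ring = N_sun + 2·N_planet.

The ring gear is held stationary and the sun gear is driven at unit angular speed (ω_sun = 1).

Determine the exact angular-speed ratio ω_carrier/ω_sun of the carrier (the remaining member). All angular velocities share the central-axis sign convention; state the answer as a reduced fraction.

3/16

N_ring = 15 + 2·25 = 65
15(ω_s−ω_c) = −65(ω_r−ω_c),  ω_r=0, ω_s=1
15(1−ω_c) = −65(0−ω_c)  ⇒  80ω_c = 15  ⇒  ω_c = 3/16
ω_c/ω_s = 3/16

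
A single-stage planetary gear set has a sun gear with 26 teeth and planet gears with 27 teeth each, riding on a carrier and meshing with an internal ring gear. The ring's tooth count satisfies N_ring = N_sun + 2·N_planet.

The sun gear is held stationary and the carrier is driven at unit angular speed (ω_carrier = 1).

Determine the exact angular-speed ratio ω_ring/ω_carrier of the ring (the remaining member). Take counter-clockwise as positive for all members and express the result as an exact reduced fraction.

N_ring = 26 + 2·27 = 80
26(ω_s−ω_c) = −80(ω_r−ω_c),  ω_s=0, ω_c=1
ω_r = 1 − (26/80)(0−1) = 53/40
ω_r/ω_c = 53/40

53/40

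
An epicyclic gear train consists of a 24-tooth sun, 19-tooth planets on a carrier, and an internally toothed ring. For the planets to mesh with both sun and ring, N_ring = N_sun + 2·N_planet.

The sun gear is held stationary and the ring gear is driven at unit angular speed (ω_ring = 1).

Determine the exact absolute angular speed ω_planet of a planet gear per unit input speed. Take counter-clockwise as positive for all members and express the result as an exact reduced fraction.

N_ring = 24 + 2·19 = 62
24(ω_s−ω_c) = −62(ω_r−ω_c),  ω_s=0, ω_r=1
24(0−ω_c) = −62(1−ω_c)  ⇒  86ω_c = 62  ⇒  ω_c = 31/43
sun–planet: 24·(0−31/43) = −19·(ω_p−ω_c)  ⇒  ω_p−ω_c = −(24/19)·(-31/43) = 744/817
ω_p = 31/43 + 744/817 = 31/19

31/19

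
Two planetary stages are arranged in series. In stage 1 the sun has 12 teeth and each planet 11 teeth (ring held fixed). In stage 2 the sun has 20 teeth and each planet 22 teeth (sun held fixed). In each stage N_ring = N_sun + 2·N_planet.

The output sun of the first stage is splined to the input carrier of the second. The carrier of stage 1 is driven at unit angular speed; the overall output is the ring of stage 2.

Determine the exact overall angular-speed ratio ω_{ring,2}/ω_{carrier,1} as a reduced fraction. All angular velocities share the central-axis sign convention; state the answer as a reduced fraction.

Stage 1: N_ring = 12 + 2·11 = 34
Stage 1: 12(ω_s−ω_c) = −34(ω_r−ω_c),  ω_r=0, ω_c=1
Stage 1: ω_s = 1 − (34/12)(0−1) = 23/6
  ⇒ ω_s¹/ω_c¹ = 23/6
Stage 2: N_ring = 20 + 2·22 = 64
Stage 2: 20(ω_s−ω_c) = −64(ω_r−ω_c),  ω_s=0, ω_c=1
Stage 2: ω_r = 1 − (20/64)(0−1) = 21/16
  ⇒ ω_r²/ω_c² = 21/16
Coupling ω_c² = ω_s¹ ⇒ overall = 23/6 × 21/16 = 161/32

161/32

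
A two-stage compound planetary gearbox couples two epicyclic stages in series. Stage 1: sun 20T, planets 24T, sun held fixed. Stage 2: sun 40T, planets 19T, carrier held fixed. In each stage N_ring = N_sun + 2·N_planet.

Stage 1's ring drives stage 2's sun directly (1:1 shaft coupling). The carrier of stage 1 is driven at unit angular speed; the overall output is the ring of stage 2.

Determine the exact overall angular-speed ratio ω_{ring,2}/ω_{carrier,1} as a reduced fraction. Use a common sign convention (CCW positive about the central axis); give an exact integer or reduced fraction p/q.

-440/663

Stage 1: N_ring = 20 + 2·24 = 68
Stage 1: 20(ω_s−ω_c) = −68(ω_r−ω_c),  ω_s=0, ω_c=1
Stage 1: ω_r = 1 − (20/68)(0−1) = 22/17
  ⇒ ω_r¹/ω_c¹ = 22/17
Stage 2: N_ring = 40 + 2·19 = 78
Stage 2: 40(ω_s−ω_c) = −78(ω_r−ω_c),  ω_c=0, ω_s=1
Stage 2: ω_r = 0 − (40/78)(1−0) = -20/39
  ⇒ ω_r²/ω_s² = -20/39
Coupling ω_s² = ω_r¹ ⇒ overall = 22/17 × -20/39 = -440/663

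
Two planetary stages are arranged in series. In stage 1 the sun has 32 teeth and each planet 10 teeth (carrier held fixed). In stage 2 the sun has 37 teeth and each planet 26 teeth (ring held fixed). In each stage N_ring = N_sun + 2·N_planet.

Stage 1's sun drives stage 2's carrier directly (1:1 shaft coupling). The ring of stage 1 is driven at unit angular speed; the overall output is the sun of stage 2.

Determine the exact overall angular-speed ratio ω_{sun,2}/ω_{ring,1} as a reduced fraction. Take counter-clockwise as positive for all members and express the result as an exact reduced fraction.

Stage 1: N_ring = 32 + 2·10 = 52
Stage 1: 32(ω_s−ω_c) = −52(ω_r−ω_c),  ω_c=0, ω_r=1
Stage 1: ω_s = 0 − (52/32)(1−0) = -13/8
  ⇒ ω_s¹/ω_r¹ = -13/8
Stage 2: N_ring = 37 + 2·26 = 89
Stage 2: 37(ω_s−ω_c) = −89(ω_r−ω_c),  ω_r=0, ω_c=1
Stage 2: ω_s = 1 − (89/37)(0−1) = 126/37
  ⇒ ω_s²/ω_c² = 126/37
Coupling ω_c² = ω_s¹ ⇒ overall = -13/8 × 126/37 = -819/148

-819/148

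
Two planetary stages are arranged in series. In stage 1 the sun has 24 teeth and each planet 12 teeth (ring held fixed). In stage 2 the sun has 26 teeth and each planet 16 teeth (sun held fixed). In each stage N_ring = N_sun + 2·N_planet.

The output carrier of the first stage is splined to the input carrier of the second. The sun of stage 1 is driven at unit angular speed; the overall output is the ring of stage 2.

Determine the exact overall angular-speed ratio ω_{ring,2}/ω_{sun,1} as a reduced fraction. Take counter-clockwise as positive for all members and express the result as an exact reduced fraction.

Stage 1: N_ring = 24 + 2·12 = 48
Stage 1: 24(ω_s−ω_c) = −48(ω_r−ω_c),  ω_r=0, ω_s=1
Stage 1: 24(1−ω_c) = −48(0−ω_c)  ⇒  72ω_c = 24  ⇒  ω_c = 1/3
  ⇒ ω_c¹/ω_s¹ = 1/3
Stage 2: N_ring = 26 + 2·16 = 58
Stage 2: 26(ω_s−ω_c) = −58(ω_r−ω_c),  ω_s=0, ω_c=1
Stage 2: ω_r = 1 − (26/58)(0−1) = 42/29
  ⇒ ω_r²/ω_c² = 42/29
Coupling ω_c² = ω_c¹ ⇒ overall = 1/3 × 42/29 = 14/29

14/29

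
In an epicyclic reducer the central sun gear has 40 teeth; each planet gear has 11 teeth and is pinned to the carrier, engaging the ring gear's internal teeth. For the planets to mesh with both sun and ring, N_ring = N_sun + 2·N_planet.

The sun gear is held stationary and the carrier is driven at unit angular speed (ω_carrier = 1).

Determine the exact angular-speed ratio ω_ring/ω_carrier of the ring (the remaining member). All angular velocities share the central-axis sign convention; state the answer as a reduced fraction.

N_ring = 40 + 2·11 = 62
40(ω_s−ω_c) = −62(ω_r−ω_c),  ω_s=0, ω_c=1
ω_r = 1 − (40/62)(0−1) = 51/31
ω_r/ω_c = 51/31

51/31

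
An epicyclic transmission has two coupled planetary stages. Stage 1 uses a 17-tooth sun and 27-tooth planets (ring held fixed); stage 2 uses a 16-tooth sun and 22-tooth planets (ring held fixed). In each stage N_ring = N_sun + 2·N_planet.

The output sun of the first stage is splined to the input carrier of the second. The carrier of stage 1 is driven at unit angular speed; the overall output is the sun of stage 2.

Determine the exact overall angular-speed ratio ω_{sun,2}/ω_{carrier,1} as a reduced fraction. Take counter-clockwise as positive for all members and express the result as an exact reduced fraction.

418/17

Stage 1: N_ring = 17 + 2·27 = 71
Stage 1: 17(ω_s−ω_c) = −71(ω_r−ω_c),  ω_r=0, ω_c=1
Stage 1: ω_s = 1 − (71/17)(0−1) = 88/17
  ⇒ ω_s¹/ω_c¹ = 88/17
Stage 2: N_ring = 16 + 2·22 = 60
Stage 2: 16(ω_s−ω_c) = −60(ω_r−ω_c),  ω_r=0, ω_c=1
Stage 2: ω_s = 1 − (60/16)(0−1) = 19/4
  ⇒ ω_s²/ω_c² = 19/4
Coupling ω_c² = ω_s¹ ⇒ overall = 88/17 × 19/4 = 418/17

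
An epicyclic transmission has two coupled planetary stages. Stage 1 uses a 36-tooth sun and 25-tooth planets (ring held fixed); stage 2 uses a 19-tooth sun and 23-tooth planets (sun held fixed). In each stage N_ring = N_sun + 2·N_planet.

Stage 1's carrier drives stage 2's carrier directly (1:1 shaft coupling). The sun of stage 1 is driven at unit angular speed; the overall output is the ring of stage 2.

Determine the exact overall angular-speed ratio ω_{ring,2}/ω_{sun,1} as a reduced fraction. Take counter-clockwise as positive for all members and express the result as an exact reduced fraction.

1512/3965

Stage 1: N_ring = 36 + 2·25 = 86
Stage 1: 36(ω_s−ω_c) = −86(ω_r−ω_c),  ω_r=0, ω_s=1
Stage 1: 36(1−ω_c) = −86(0−ω_c)  ⇒  122ω_c = 36  ⇒  ω_c = 18/61
  ⇒ ω_c¹/ω_s¹ = 18/61
Stage 2: N_ring = 19 + 2·23 = 65
Stage 2: 19(ω_s−ω_c) = −65(ω_r−ω_c),  ω_s=0, ω_c=1
Stage 2: ω_r = 1 − (19/65)(0−1) = 84/65
  ⇒ ω_r²/ω_c² = 84/65
Coupling ω_c² = ω_c¹ ⇒ overall = 18/61 × 84/65 = 1512/3965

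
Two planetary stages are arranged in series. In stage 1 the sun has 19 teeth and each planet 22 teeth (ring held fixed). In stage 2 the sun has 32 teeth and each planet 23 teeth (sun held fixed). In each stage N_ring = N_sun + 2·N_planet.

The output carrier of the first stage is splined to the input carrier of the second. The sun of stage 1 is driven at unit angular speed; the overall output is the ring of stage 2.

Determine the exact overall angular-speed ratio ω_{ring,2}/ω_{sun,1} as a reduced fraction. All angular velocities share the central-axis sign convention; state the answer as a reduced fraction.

1045/3198

Stage 1: N_ring = 19 + 2·22 = 63
Stage 1: 19(ω_s−ω_c) = −63(ω_r−ω_c),  ω_r=0, ω_s=1
Stage 1: 19(1−ω_c) = −63(0−ω_c)  ⇒  82ω_c = 19  ⇒  ω_c = 19/82
  ⇒ ω_c¹/ω_s¹ = 19/82
Stage 2: N_ring = 32 + 2·23 = 78
Stage 2: 32(ω_s−ω_c) = −78(ω_r−ω_c),  ω_s=0, ω_c=1
Stage 2: ω_r = 1 − (32/78)(0−1) = 55/39
  ⇒ ω_r²/ω_c² = 55/39
Coupling ω_c² = ω_c¹ ⇒ overall = 19/82 × 55/39 = 1045/3198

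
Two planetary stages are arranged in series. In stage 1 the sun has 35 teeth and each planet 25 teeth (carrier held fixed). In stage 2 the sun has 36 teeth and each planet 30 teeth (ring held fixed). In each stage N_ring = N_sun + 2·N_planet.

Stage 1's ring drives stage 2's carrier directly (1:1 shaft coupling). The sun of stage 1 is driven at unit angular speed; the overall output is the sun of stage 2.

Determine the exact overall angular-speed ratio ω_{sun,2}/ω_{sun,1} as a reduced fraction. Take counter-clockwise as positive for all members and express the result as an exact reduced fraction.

Stage 1: N_ring = 35 + 2·25 = 85
Stage 1: 35(ω_s−ω_c) = −85(ω_r−ω_c),  ω_c=0, ω_s=1
Stage 1: ω_r = 0 − (35/85)(1−0) = -7/17
  ⇒ ω_r¹/ω_s¹ = -7/17
Stage 2: N_ring = 36 + 2·30 = 96
Stage 2: 36(ω_s−ω_c) = −96(ω_r−ω_c),  ω_r=0, ω_c=1
Stage 2: ω_s = 1 − (96/36)(0−1) = 11/3
  ⇒ ω_s²/ω_c² = 11/3
Coupling ω_c² = ω_r¹ ⇒ overall = -7/17 × 11/3 = -77/51

-77/51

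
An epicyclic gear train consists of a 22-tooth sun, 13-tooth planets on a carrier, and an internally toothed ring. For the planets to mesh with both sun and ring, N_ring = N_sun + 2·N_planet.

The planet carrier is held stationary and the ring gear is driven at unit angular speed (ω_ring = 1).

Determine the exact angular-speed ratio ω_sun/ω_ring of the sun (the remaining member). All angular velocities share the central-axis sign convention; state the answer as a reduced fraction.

N_ring = 22 + 2·13 = 48
22(ω_s−ω_c) = −48(ω_r−ω_c),  ω_c=0, ω_r=1
ω_s = 0 − (48/22)(1−0) = -24/11
ω_s/ω_r = -24/11

-24/11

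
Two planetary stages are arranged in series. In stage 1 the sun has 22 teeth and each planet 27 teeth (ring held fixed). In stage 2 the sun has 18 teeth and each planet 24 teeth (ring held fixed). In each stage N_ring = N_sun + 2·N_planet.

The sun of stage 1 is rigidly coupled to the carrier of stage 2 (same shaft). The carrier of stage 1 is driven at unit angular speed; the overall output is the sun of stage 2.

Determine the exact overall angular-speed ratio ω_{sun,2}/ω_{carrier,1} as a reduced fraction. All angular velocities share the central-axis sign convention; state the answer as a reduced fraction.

686/33

Stage 1: N_ring = 22 + 2·27 = 76
Stage 1: 22(ω_s−ω_c) = −76(ω_r−ω_c),  ω_r=0, ω_c=1
Stage 1: ω_s = 1 − (76/22)(0−1) = 49/11
  ⇒ ω_s¹/ω_c¹ = 49/11
Stage 2: N_ring = 18 + 2·24 = 66
Stage 2: 18(ω_s−ω_c) = −66(ω_r−ω_c),  ω_r=0, ω_c=1
Stage 2: ω_s = 1 − (66/18)(0−1) = 14/3
  ⇒ ω_s²/ω_c² = 14/3
Coupling ω_c² = ω_s¹ ⇒ overall = 49/11 × 14/3 = 686/33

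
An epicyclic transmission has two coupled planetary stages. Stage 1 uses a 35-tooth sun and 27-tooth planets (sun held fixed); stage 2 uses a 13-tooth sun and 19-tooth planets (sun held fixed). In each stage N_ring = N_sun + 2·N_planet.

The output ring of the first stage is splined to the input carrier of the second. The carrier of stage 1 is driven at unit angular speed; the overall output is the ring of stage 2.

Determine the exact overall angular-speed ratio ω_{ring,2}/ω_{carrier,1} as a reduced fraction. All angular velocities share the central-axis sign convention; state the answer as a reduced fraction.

7936/4539

Stage 1: N_ring = 35 + 2·27 = 89
Stage 1: 35(ω_s−ω_c) = −89(ω_r−ω_c),  ω_s=0, ω_c=1
Stage 1: ω_r = 1 − (35/89)(0−1) = 124/89
  ⇒ ω_r¹/ω_c¹ = 124/89
Stage 2: N_ring = 13 + 2·19 = 51
Stage 2: 13(ω_s−ω_c) = −51(ω_r−ω_c),  ω_s=0, ω_c=1
Stage 2: ω_r = 1 − (13/51)(0−1) = 64/51
  ⇒ ω_r²/ω_c² = 64/51
Coupling ω_c² = ω_r¹ ⇒ overall = 124/89 × 64/51 = 7936/4539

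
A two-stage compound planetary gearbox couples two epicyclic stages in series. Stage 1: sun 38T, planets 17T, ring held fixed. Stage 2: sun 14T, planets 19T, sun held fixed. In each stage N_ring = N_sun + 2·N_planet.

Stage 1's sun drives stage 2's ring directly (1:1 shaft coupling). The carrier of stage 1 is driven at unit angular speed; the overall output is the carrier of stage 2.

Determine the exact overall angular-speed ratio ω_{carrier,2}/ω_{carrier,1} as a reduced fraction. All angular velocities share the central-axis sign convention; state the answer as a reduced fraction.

130/57

Stage 1: N_ring = 38 + 2·17 = 72
Stage 1: 38(ω_s−ω_c) = −72(ω_r−ω_c),  ω_r=0, ω_c=1
Stage 1: ω_s = 1 − (72/38)(0−1) = 55/19
  ⇒ ω_s¹/ω_c¹ = 55/19
Stage 2: N_ring = 14 + 2·19 = 52
Stage 2: 14(ω_s−ω_c) = −52(ω_r−ω_c),  ω_s=0, ω_r=1
Stage 2: 14(0−ω_c) = −52(1−ω_c)  ⇒  66ω_c = 52  ⇒  ω_c = 26/33
  ⇒ ω_c²/ω_r² = 26/33
Coupling ω_r² = ω_s¹ ⇒ overall = 55/19 × 26/33 = 130/57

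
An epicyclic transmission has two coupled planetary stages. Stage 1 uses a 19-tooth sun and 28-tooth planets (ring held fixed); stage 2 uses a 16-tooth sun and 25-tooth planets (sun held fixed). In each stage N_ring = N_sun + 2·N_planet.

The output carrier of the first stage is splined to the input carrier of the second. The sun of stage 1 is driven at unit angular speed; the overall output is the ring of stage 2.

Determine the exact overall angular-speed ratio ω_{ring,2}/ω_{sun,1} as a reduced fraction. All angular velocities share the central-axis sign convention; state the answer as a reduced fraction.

Stage 1: N_ring = 19 + 2·28 = 75
Stage 1: 19(ω_s−ω_c) = −75(ω_r−ω_c),  ω_r=0, ω_s=1
Stage 1: 19(1−ω_c) = −75(0−ω_c)  ⇒  94ω_c = 19  ⇒  ω_c = 19/94
  ⇒ ω_c¹/ω_s¹ = 19/94
Stage 2: N_ring = 16 + 2·25 = 66
Stage 2: 16(ω_s−ω_c) = −66(ω_r−ω_c),  ω_s=0, ω_c=1
Stage 2: ω_r = 1 − (16/66)(0−1) = 41/33
  ⇒ ω_r²/ω_c² = 41/33
Coupling ω_c² = ω_c¹ ⇒ overall = 19/94 × 41/33 = 779/3102

779/3102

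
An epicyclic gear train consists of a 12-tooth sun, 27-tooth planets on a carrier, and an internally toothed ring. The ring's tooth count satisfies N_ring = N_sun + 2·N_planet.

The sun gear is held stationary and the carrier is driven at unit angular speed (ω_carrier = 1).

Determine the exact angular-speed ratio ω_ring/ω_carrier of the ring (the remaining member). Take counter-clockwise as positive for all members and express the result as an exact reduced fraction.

13/11

N_ring = 12 + 2·27 = 66
12(ω_s−ω_c) = −66(ω_r−ω_c),  ω_s=0, ω_c=1
ω_r = 1 − (12/66)(0−1) = 13/11
ω_r/ω_c = 13/11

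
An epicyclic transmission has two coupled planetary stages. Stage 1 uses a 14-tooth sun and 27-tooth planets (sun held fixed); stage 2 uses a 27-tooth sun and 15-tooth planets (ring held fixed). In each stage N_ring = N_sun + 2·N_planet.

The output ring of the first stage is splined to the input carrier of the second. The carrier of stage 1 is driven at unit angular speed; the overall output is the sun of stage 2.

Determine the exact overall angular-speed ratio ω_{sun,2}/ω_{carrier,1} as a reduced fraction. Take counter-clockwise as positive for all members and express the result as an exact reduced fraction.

Stage 1: N_ring = 14 + 2·27 = 68
Stage 1: 14(ω_s−ω_c) = −68(ω_r−ω_c),  ω_s=0, ω_c=1
Stage 1: ω_r = 1 − (14/68)(0−1) = 41/34
  ⇒ ω_r¹/ω_c¹ = 41/34
Stage 2: N_ring = 27 + 2·15 = 57
Stage 2: 27(ω_s−ω_c) = −57(ω_r−ω_c),  ω_r=0, ω_c=1
Stage 2: ω_s = 1 − (57/27)(0−1) = 28/9
  ⇒ ω_s²/ω_c² = 28/9
Coupling ω_c² = ω_r¹ ⇒ overall = 41/34 × 28/9 = 574/153

574/153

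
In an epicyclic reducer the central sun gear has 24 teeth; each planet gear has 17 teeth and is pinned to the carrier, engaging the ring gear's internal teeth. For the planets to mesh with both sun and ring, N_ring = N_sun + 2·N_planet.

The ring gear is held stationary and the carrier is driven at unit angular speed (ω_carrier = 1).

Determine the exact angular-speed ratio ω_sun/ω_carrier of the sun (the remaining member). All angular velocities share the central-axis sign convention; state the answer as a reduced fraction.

N_ring = 24 + 2·17 = 58
24(ω_s−ω_c) = −58(ω_r−ω_c),  ω_r=0, ω_c=1
ω_s = 1 − (58/24)(0−1) = 41/12
ω_s/ω_c = 41/12

41/12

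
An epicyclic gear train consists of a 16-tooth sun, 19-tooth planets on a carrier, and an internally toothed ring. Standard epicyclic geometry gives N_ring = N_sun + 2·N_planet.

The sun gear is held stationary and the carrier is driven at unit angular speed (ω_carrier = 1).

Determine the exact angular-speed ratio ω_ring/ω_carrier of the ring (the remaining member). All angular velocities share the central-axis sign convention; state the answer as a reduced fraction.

35/27

N_ring = 16 + 2·19 = 54
16(ω_s−ω_c) = −54(ω_r−ω_c),  ω_s=0, ω_c=1
ω_r = 1 − (16/54)(0−1) = 35/27
ω_r/ω_c = 35/27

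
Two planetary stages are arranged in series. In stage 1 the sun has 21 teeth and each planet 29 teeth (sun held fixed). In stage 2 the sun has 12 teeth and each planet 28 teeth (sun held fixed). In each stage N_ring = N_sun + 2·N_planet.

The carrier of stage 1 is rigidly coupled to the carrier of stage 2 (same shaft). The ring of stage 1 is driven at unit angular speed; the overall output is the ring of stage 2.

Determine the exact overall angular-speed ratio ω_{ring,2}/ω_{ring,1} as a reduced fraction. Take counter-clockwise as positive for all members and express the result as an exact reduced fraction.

79/85

Stage 1: N_ring = 21 + 2·29 = 79
Stage 1: 21(ω_s−ω_c) = −79(ω_r−ω_c),  ω_s=0, ω_r=1
Stage 1: 21(0−ω_c) = −79(1−ω_c)  ⇒  100ω_c = 79  ⇒  ω_c = 79/100
  ⇒ ω_c¹/ω_r¹ = 79/100
Stage 2: N_ring = 12 + 2·28 = 68
Stage 2: 12(ω_s−ω_c) = −68(ω_r−ω_c),  ω_s=0, ω_c=1
Stage 2: ω_r = 1 − (12/68)(0−1) = 20/17
  ⇒ ω_r²/ω_c² = 20/17
Coupling ω_c² = ω_c¹ ⇒ overall = 79/100 × 20/17 = 79/85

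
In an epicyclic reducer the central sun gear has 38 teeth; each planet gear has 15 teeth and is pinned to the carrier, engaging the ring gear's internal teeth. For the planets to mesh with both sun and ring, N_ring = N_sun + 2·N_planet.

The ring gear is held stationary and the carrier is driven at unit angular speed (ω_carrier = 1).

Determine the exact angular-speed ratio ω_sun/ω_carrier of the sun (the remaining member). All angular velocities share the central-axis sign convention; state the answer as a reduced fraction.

N_ring = 38 + 2·15 = 68
38(ω_s−ω_c) = −68(ω_r−ω_c),  ω_r=0, ω_c=1
ω_s = 1 − (68/38)(0−1) = 53/19
ω_s/ω_c = 53/19

53/19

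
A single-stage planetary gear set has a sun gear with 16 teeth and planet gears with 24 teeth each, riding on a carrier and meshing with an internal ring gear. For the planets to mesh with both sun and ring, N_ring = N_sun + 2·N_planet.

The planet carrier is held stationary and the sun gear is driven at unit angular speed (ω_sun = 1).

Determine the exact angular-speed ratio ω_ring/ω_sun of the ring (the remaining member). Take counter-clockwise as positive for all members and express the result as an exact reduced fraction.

N_ring = 16 + 2·24 = 64
16(ω_s−ω_c) = −64(ω_r−ω_c),  ω_c=0, ω_s=1
ω_r = 0 − (16/64)(1−0) = -1/4
ω_r/ω_s = -1/4

-1/4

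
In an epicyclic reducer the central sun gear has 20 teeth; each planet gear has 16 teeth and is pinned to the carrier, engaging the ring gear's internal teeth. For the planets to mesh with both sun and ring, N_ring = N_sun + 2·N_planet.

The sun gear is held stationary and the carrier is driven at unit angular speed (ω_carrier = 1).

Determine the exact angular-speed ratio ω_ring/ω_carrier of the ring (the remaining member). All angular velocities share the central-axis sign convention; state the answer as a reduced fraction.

18/13

N_ring = 20 + 2·16 = 52
20(ω_s−ω_c) = −52(ω_r−ω_c),  ω_s=0, ω_c=1
ω_r = 1 − (20/52)(0−1) = 18/13
ω_r/ω_c = 18/13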